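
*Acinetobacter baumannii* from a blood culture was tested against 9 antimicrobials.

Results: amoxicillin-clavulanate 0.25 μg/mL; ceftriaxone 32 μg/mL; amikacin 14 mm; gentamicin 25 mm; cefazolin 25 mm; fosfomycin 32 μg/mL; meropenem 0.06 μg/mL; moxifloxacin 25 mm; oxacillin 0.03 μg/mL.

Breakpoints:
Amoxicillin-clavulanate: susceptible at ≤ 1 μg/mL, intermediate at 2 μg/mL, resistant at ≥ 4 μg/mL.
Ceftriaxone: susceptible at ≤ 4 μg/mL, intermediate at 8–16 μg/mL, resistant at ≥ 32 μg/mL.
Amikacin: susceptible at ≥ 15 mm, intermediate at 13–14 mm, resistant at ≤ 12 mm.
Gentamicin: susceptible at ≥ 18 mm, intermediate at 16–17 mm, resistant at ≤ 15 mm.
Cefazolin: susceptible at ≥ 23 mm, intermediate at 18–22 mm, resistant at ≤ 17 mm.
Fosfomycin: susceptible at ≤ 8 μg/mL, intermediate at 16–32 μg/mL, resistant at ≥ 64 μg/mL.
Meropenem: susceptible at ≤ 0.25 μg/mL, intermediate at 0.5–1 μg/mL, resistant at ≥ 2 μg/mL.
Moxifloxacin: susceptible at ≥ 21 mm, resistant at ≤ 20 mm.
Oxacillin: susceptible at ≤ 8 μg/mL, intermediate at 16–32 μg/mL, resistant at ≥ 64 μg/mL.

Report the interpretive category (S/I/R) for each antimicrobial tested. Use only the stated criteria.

S, R, I, S, S, I, S, S, S

Amoxicillin-clavulanate (0.25 μg/mL) ≤ 1 μg/mL ⇒ susceptible
Ceftriaxone (32 μg/mL) ≥ 32 μg/mL ⇒ Resistant
Amikacin 14 mm: in 13–14 mm — intermediate
Gentamicin: 25 mm is ≥ 18 mm — susceptible
Cefazolin (25 mm) ≥ 23 mm → susceptible
Fosfomycin 32 μg/mL: in 16–32 μg/mL — intermediate
Meropenem 0.06 μg/mL: ≤ 0.25 μg/mL — Susceptible
Moxifloxacin (25 mm) ≥ 21 mm — Susceptible
Oxacillin 0.03 μg/mL: ≤ 8 μg/mL — Susceptible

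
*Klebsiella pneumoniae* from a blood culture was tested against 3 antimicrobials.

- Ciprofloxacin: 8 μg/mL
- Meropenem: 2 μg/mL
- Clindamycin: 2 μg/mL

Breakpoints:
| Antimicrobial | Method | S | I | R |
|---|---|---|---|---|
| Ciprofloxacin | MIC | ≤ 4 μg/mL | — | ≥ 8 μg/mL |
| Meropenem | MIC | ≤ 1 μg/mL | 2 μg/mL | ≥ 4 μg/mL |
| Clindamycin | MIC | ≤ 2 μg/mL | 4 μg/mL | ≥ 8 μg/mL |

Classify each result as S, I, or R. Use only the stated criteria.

Ciprofloxacin 8 μg/mL: ≥ 8 μg/mL → Resistant
Meropenem: 2 μg/mL is = 2 μg/mL ⇒ I
Clindamycin (2 μg/mL) ≤ 2 μg/mL → S

R, I, S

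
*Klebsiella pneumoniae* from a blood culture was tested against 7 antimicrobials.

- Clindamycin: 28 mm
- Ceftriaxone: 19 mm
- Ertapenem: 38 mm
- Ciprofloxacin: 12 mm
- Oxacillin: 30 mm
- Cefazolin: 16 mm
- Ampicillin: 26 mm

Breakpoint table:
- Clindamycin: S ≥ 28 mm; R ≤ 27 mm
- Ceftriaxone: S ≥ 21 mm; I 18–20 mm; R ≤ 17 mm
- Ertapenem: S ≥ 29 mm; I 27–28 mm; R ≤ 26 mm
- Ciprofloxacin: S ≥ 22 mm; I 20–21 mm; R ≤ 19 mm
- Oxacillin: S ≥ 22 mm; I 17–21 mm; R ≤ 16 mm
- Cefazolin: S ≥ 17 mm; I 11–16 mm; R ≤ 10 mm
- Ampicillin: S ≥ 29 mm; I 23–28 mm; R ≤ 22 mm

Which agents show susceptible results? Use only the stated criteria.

Clindamycin 28 mm: ≥ 28 mm → Susceptible
Ceftriaxone (19 mm) in 18–20 mm ⇒ I
Ertapenem 38 mm: ≥ 29 mm — Susceptible
Ciprofloxacin 12 mm: ≤ 19 mm → resistant
Oxacillin: 30 mm is ≥ 22 mm ⇒ S
Cefazolin: 16 mm is in 11–16 mm → I
Ampicillin: 26 mm is in 23–28 mm — intermediate

clindamycin, ertapenem, oxacillin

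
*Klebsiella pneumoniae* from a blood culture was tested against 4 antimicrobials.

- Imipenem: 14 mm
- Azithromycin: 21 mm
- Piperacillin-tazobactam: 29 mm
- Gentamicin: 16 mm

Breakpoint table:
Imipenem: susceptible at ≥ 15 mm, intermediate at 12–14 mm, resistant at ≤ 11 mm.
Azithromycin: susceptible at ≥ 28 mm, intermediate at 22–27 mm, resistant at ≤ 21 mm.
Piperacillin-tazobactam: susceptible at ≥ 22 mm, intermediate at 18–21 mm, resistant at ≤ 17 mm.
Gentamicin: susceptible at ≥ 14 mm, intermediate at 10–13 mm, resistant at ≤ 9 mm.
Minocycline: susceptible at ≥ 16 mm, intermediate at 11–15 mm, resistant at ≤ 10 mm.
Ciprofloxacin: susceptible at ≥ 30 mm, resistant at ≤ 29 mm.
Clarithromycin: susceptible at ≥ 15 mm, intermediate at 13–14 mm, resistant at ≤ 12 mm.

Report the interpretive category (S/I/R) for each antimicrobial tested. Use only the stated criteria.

Imipenem (14 mm) in 12–14 mm — Intermediate
Azithromycin: 21 mm is ≤ 21 mm → resistant
Piperacillin-tazobactam (29 mm) ≥ 22 mm → susceptible
Gentamicin: 16 mm is ≥ 14 mm → susceptible

I, R, S, S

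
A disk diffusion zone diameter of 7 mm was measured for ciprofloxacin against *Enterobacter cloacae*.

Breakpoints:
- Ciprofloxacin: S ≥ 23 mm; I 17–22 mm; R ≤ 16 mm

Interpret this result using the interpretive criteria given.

R

Ciprofloxacin: 7 mm is ≤ 16 mm → R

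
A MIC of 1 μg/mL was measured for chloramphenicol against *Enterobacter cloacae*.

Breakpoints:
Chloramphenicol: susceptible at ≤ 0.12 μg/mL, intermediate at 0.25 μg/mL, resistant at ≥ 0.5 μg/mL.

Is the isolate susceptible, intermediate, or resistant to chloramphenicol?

Chloramphenicol: 1 μg/mL is ≥ 0.5 μg/mL ⇒ R

R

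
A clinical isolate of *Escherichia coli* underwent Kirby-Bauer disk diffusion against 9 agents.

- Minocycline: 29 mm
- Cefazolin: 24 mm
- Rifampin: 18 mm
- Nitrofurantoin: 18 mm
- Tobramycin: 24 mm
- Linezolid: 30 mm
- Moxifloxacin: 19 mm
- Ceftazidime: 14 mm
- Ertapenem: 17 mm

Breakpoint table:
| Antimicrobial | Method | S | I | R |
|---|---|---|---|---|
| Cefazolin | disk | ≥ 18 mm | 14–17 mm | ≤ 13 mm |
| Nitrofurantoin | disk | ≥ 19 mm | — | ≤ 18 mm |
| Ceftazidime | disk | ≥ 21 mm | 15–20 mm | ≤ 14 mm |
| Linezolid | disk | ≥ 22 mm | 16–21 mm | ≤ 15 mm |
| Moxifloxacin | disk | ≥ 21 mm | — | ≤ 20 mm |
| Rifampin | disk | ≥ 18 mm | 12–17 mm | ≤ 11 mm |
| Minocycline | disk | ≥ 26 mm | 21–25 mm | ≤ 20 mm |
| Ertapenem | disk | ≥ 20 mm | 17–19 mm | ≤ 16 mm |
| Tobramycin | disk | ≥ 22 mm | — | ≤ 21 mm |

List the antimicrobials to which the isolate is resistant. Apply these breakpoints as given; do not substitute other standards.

Minocycline 29 mm: ≥ 26 mm → Susceptible
Cefazolin (24 mm) ≥ 18 mm ⇒ Susceptible
Rifampin (18 mm) ≥ 18 mm → Susceptible
Nitrofurantoin 18 mm: ≤ 18 mm → resistant
Tobramycin: 24 mm is ≥ 22 mm → Susceptible
Linezolid (30 mm) ≥ 22 mm — susceptible
Moxifloxacin (19 mm) ≤ 20 mm ⇒ Resistant
Ceftazidime (14 mm) ≤ 14 mm → R
Ertapenem (17 mm) in 17–19 mm → intermediate

nitrofurantoin, moxifloxacin, ceftazidime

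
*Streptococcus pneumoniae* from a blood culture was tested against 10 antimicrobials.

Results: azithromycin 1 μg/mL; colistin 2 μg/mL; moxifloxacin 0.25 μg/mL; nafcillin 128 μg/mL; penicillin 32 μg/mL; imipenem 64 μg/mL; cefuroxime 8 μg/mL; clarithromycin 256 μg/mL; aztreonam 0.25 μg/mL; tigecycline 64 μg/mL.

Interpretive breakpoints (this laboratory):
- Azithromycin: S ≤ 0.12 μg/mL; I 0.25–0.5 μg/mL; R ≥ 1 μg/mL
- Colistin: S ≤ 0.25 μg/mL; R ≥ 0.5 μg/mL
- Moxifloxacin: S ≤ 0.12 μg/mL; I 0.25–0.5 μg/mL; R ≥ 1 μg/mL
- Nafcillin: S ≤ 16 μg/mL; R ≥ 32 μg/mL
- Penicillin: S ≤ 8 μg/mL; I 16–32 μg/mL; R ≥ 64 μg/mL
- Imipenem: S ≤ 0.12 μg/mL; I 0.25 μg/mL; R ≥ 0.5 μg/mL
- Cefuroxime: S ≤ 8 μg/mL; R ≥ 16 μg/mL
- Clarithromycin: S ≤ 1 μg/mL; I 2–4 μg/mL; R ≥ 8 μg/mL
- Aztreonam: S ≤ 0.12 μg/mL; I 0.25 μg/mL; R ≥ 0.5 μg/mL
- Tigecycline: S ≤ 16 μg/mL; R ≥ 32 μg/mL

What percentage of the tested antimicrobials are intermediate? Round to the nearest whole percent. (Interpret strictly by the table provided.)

Azithromycin 1 μg/mL: ≥ 1 μg/mL ⇒ resistant
Colistin 2 μg/mL: ≥ 0.5 μg/mL → R
Moxifloxacin: 0.25 μg/mL is in 0.25–0.5 μg/mL → intermediate
Nafcillin 128 μg/mL: ≥ 32 μg/mL — R
Penicillin: 32 μg/mL is in 16–32 μg/mL ⇒ I
Imipenem 64 μg/mL: ≥ 0.5 μg/mL ⇒ resistant
Cefuroxime (8 μg/mL) ≤ 8 μg/mL — S
Clarithromycin 256 μg/mL: ≥ 8 μg/mL — resistant
Aztreonam 0.25 μg/mL: = 0.25 μg/mL → intermediate
Tigecycline 64 μg/mL: ≥ 32 μg/mL → Resistant
Intermediate: 3/10

30%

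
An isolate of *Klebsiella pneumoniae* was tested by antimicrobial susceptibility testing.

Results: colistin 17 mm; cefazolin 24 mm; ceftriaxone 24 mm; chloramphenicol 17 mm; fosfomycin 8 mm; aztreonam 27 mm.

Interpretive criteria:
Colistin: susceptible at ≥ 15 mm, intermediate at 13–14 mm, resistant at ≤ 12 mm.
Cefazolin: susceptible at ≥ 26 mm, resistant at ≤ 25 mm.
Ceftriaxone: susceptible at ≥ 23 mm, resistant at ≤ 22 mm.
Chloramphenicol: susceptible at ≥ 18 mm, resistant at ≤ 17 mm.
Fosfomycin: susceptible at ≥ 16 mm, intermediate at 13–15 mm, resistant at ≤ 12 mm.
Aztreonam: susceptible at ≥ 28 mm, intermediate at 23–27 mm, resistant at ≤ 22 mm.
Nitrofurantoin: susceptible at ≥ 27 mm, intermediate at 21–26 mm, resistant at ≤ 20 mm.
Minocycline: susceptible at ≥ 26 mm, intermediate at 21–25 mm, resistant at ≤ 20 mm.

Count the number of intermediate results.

Colistin (17 mm) ≥ 15 mm — S
Cefazolin (24 mm) ≤ 25 mm → R
Ceftriaxone (24 mm) ≥ 23 mm → susceptible
Chloramphenicol: 17 mm is ≤ 17 mm — Resistant
Fosfomycin 8 mm: ≤ 12 mm → resistant
Aztreonam: 27 mm is in 23–27 mm → I
Intermediate: 1

1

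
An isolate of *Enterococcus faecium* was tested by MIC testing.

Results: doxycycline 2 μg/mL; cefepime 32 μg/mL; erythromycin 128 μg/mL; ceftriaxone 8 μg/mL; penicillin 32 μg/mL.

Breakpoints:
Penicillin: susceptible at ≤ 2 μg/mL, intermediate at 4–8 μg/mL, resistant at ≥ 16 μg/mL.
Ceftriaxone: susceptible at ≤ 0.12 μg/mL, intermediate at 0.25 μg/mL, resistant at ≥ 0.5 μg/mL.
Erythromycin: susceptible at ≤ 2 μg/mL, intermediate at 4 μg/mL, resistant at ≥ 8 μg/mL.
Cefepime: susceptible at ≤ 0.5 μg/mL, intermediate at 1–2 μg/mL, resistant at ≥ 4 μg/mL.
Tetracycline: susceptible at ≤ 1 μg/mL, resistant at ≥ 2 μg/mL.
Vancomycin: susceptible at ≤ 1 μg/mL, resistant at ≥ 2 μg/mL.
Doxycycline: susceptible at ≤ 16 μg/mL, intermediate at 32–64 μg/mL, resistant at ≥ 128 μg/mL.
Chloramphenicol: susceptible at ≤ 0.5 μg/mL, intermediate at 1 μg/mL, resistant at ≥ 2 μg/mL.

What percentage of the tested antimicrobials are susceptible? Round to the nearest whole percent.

20%

Doxycycline (2 μg/mL) ≤ 16 μg/mL → S
Cefepime 32 μg/mL: ≥ 4 μg/mL ⇒ Resistant
Erythromycin 128 μg/mL: ≥ 8 μg/mL → resistant
Ceftriaxone: 8 μg/mL is ≥ 0.5 μg/mL ⇒ resistant
Penicillin (32 μg/mL) ≥ 16 μg/mL → R
Susceptible: 1/5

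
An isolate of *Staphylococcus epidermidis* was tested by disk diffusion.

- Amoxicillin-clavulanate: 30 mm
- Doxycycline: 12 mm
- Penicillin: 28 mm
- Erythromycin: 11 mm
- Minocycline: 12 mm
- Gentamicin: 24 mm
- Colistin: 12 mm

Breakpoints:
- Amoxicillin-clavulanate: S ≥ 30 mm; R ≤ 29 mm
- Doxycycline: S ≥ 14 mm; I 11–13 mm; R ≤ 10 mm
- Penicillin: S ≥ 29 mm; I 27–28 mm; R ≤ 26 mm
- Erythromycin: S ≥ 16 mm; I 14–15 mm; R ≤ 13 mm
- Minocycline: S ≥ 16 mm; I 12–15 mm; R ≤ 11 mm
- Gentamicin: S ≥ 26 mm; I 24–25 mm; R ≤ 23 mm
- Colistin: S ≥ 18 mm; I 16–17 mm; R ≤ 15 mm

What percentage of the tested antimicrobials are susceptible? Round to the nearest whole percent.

14%

Amoxicillin-clavulanate (30 mm) ≥ 30 mm → Susceptible
Doxycycline: 12 mm is in 11–13 mm → Intermediate
Penicillin (28 mm) in 27–28 mm ⇒ intermediate
Erythromycin (11 mm) ≤ 13 mm ⇒ Resistant
Minocycline: 12 mm is in 12–15 mm — I
Gentamicin 24 mm: in 24–25 mm ⇒ Intermediate
Colistin 12 mm: ≤ 15 mm → R
Susceptible: 1/7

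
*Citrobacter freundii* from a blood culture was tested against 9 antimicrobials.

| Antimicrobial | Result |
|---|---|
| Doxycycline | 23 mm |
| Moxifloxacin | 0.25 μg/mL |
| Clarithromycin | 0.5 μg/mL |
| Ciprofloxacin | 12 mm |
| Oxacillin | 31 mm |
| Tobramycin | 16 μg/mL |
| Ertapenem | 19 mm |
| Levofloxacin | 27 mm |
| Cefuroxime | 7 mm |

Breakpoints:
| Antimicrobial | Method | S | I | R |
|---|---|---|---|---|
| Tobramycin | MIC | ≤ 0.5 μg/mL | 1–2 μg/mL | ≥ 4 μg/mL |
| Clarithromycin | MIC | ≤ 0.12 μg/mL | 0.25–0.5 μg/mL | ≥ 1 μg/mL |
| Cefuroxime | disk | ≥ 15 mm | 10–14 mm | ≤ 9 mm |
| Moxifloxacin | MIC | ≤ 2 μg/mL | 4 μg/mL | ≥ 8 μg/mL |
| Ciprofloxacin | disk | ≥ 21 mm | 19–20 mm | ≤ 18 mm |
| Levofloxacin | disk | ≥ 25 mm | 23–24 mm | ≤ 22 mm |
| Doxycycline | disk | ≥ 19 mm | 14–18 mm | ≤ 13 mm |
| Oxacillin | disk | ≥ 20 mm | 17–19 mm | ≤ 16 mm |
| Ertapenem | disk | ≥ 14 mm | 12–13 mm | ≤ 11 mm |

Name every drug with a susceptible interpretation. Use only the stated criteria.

Doxycycline (23 mm) ≥ 19 mm ⇒ susceptible
Moxifloxacin 0.25 μg/mL: ≤ 2 μg/mL — susceptible
Clarithromycin: 0.5 μg/mL is in 0.25–0.5 μg/mL ⇒ Intermediate
Ciprofloxacin (12 mm) ≤ 18 mm ⇒ resistant
Oxacillin (31 mm) ≥ 20 mm → Susceptible
Tobramycin: 16 μg/mL is ≥ 4 μg/mL — resistant
Ertapenem: 19 mm is ≥ 14 mm → S
Levofloxacin 27 mm: ≥ 25 mm — susceptible
Cefuroxime (7 mm) ≤ 9 mm ⇒ Resistant

doxycycline, moxifloxacin, oxacillin, ertapenem, levofloxacin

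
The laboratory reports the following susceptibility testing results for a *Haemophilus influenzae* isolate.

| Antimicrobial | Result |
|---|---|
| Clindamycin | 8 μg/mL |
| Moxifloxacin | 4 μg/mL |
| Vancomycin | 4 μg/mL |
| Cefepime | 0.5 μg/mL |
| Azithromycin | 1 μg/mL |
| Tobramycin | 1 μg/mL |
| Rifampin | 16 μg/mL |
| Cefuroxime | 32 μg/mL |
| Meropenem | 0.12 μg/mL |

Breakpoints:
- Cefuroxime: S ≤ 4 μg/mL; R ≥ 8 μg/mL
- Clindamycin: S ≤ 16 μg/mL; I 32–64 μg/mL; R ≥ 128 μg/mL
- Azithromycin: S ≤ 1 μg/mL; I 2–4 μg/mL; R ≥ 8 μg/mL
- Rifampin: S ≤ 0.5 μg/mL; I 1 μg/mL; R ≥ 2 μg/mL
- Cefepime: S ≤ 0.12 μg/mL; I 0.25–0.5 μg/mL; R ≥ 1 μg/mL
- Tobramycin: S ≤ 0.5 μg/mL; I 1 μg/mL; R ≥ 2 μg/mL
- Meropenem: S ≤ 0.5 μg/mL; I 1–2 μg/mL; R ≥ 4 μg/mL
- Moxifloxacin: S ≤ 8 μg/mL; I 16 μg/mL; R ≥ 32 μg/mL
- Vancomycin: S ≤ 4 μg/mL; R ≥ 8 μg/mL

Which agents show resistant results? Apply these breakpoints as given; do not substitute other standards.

rifampin, cefuroxime

Clindamycin: 8 μg/mL is ≤ 16 μg/mL — Susceptible
Moxifloxacin (4 μg/mL) ≤ 8 μg/mL → S
Vancomycin 4 μg/mL: ≤ 4 μg/mL ⇒ S
Cefepime: 0.5 μg/mL is in 0.25–0.5 μg/mL — Intermediate
Azithromycin 1 μg/mL: ≤ 1 μg/mL ⇒ susceptible
Tobramycin 1 μg/mL: = 1 μg/mL → I
Rifampin 16 μg/mL: ≥ 2 μg/mL — Resistant
Cefuroxime (32 μg/mL) ≥ 8 μg/mL — resistant
Meropenem (0.12 μg/mL) ≤ 0.5 μg/mL — S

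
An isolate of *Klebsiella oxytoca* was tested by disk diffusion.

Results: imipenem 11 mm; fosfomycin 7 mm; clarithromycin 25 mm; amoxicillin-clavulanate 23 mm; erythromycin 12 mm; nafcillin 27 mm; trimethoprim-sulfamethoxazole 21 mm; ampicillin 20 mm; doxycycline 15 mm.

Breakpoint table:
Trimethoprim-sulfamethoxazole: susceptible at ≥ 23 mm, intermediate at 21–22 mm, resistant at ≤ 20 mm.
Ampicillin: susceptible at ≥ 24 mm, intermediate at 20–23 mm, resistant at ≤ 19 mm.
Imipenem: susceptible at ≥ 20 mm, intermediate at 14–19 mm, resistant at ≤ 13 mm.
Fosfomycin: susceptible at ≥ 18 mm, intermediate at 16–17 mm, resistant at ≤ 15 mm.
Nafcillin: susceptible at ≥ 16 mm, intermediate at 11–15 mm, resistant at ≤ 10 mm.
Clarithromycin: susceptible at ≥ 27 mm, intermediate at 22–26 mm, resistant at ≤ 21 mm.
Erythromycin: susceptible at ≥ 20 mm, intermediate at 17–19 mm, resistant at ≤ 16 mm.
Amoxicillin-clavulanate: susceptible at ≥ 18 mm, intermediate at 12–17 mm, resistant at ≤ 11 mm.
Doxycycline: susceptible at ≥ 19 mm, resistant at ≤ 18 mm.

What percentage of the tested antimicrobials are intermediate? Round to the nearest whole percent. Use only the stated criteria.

Imipenem 11 mm: ≤ 13 mm → R
Fosfomycin 7 mm: ≤ 15 mm → R
Clarithromycin: 25 mm is in 22–26 mm ⇒ Intermediate
Amoxicillin-clavulanate (23 mm) ≥ 18 mm — susceptible
Erythromycin (12 mm) ≤ 16 mm ⇒ resistant
Nafcillin (27 mm) ≥ 16 mm ⇒ susceptible
Trimethoprim-sulfamethoxazole 21 mm: in 21–22 mm → intermediate
Ampicillin 20 mm: in 20–23 mm ⇒ I
Doxycycline (15 mm) ≤ 18 mm → resistant
Intermediate: 3/9

33%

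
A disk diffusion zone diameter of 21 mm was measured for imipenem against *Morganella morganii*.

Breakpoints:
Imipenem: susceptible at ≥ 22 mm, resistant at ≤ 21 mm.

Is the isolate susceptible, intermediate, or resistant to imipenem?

Resistant

Imipenem 21 mm: ≤ 21 mm — Resistant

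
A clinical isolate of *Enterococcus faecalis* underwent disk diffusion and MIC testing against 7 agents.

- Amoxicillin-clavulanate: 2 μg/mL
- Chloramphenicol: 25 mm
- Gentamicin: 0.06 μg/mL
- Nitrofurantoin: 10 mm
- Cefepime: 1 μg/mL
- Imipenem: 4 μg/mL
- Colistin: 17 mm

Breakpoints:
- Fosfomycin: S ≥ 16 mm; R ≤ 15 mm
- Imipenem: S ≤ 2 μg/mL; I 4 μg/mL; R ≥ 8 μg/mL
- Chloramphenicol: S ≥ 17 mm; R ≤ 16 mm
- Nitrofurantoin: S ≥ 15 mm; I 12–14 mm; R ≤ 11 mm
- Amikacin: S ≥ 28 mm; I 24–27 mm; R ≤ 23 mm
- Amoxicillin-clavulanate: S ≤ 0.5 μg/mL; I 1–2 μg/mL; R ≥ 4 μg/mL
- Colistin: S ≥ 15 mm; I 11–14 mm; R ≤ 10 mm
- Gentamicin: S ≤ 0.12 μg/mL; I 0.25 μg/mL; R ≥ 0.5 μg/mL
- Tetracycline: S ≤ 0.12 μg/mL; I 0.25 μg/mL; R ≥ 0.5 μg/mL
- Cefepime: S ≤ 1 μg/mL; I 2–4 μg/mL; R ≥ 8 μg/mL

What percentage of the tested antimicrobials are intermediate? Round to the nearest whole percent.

Amoxicillin-clavulanate 2 μg/mL: in 1–2 μg/mL → I
Chloramphenicol 25 mm: ≥ 17 mm → S
Gentamicin (0.06 μg/mL) ≤ 0.12 μg/mL ⇒ susceptible
Nitrofurantoin 10 mm: ≤ 11 mm → R
Cefepime: 1 μg/mL is ≤ 1 μg/mL — S
Imipenem: 4 μg/mL is = 4 μg/mL — intermediate
Colistin 17 mm: ≥ 15 mm → Susceptible
Intermediate: 2/7

29%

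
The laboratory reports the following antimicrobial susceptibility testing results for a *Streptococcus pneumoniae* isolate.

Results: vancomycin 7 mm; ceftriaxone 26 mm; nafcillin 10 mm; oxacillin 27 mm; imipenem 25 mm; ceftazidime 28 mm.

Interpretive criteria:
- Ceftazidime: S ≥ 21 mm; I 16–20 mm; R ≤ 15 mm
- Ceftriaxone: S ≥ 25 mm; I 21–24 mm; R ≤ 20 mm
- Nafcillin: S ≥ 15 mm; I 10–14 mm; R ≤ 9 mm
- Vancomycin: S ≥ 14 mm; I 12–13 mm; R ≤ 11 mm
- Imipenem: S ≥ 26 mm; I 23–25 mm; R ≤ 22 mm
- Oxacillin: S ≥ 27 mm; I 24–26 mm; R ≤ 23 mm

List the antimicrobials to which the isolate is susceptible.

Vancomycin 7 mm: ≤ 11 mm → Resistant
Ceftriaxone 26 mm: ≥ 25 mm → Susceptible
Nafcillin: 10 mm is in 10–14 mm → Intermediate
Oxacillin (27 mm) ≥ 27 mm ⇒ Susceptible
Imipenem (25 mm) in 23–25 mm → intermediate
Ceftazidime (28 mm) ≥ 21 mm ⇒ S

ceftriaxone, oxacillin, ceftazidime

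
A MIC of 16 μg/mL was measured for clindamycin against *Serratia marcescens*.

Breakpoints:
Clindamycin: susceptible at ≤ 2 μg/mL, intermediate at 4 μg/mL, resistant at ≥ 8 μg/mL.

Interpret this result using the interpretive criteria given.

Resistant

Clindamycin (16 μg/mL) ≥ 8 μg/mL ⇒ resistant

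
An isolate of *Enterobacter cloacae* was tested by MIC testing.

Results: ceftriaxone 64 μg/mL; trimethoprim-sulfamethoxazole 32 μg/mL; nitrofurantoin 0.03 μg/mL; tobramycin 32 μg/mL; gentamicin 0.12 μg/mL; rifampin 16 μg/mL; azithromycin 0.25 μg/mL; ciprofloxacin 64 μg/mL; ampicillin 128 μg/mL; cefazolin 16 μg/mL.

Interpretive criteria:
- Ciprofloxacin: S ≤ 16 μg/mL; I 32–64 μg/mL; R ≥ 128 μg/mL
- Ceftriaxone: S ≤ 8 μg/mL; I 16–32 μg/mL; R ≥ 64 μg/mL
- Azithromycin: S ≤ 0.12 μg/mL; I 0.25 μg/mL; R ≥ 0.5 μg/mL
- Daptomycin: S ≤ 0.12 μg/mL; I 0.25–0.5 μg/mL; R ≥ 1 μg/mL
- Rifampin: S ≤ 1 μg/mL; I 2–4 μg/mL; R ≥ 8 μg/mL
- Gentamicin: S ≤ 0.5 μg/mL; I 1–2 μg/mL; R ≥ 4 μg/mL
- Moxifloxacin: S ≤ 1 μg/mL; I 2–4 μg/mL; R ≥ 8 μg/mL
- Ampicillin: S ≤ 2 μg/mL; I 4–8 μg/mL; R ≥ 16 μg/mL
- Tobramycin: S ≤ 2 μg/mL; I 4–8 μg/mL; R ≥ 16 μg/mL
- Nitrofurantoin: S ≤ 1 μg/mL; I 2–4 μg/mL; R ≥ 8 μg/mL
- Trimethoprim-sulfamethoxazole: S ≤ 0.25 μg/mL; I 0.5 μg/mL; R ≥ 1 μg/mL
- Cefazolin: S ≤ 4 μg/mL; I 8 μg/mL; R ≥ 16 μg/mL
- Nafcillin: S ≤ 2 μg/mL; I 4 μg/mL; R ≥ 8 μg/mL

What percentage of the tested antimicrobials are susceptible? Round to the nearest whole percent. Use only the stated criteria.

Ceftriaxone 64 μg/mL: ≥ 64 μg/mL → resistant
Trimethoprim-sulfamethoxazole 32 μg/mL: ≥ 1 μg/mL — resistant
Nitrofurantoin 0.03 μg/mL: ≤ 1 μg/mL → susceptible
Tobramycin 32 μg/mL: ≥ 16 μg/mL — resistant
Gentamicin 0.12 μg/mL: ≤ 0.5 μg/mL — susceptible
Rifampin (16 μg/mL) ≥ 8 μg/mL → R
Azithromycin (0.25 μg/mL) = 0.25 μg/mL ⇒ I
Ciprofloxacin 64 μg/mL: in 32–64 μg/mL ⇒ Intermediate
Ampicillin (128 μg/mL) ≥ 16 μg/mL — resistant
Cefazolin: 16 μg/mL is ≥ 16 μg/mL → resistant
Susceptible: 2/10

20%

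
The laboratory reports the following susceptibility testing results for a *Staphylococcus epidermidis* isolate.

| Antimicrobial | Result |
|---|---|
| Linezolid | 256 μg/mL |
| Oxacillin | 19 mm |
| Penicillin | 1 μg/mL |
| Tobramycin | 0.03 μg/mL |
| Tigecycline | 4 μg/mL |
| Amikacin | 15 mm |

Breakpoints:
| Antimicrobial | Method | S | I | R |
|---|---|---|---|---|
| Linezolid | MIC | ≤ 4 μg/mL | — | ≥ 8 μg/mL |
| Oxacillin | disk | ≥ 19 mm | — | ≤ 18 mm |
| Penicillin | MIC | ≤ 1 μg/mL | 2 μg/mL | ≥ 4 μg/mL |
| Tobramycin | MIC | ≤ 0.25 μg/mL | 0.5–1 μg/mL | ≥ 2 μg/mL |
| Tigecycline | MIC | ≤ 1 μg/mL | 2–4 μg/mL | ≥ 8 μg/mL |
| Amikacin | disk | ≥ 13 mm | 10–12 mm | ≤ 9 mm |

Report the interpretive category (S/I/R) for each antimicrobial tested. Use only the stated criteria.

R, S, S, S, I, S

Linezolid: 256 μg/mL is ≥ 8 μg/mL → R
Oxacillin 19 mm: ≥ 19 mm — S
Penicillin (1 μg/mL) ≤ 1 μg/mL → S
Tobramycin 0.03 μg/mL: ≤ 0.25 μg/mL → Susceptible
Tigecycline (4 μg/mL) in 2–4 μg/mL — I
Amikacin (15 mm) ≥ 13 mm → susceptible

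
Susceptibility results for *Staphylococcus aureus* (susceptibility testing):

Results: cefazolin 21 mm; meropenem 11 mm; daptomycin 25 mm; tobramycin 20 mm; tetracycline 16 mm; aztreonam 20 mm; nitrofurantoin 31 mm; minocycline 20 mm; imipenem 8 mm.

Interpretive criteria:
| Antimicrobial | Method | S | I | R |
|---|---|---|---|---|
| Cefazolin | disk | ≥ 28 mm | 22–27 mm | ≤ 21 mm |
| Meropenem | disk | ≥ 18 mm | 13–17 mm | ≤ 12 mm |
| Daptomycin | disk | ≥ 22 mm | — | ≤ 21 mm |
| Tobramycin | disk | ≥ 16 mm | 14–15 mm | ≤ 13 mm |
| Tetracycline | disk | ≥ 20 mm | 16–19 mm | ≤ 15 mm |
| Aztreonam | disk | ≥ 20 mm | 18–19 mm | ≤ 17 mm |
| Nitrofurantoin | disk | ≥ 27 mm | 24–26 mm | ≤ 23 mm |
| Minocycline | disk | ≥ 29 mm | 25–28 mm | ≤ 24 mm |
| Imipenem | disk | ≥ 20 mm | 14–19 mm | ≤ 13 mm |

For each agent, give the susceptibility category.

Cefazolin (21 mm) ≤ 21 mm ⇒ R
Meropenem 11 mm: ≤ 12 mm → R
Daptomycin 25 mm: ≥ 22 mm ⇒ susceptible
Tobramycin: 20 mm is ≥ 16 mm — Susceptible
Tetracycline: 16 mm is in 16–19 mm — intermediate
Aztreonam 20 mm: ≥ 20 mm — susceptible
Nitrofurantoin (31 mm) ≥ 27 mm → S
Minocycline: 20 mm is ≤ 24 mm ⇒ R
Imipenem 8 mm: ≤ 13 mm ⇒ Resistant

R, R, S, S, I, S, S, R, R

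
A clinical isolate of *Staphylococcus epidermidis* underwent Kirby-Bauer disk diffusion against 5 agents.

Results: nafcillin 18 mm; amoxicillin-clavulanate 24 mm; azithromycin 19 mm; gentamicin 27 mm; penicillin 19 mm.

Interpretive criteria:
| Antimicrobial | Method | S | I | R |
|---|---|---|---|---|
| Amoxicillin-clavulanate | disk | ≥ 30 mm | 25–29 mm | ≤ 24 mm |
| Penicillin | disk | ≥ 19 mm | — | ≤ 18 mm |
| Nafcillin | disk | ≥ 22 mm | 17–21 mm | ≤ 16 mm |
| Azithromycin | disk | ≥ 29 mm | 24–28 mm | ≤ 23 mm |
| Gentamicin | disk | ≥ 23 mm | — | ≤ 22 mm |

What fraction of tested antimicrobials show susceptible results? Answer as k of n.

Nafcillin 18 mm: in 17–21 mm — I
Amoxicillin-clavulanate 24 mm: ≤ 24 mm ⇒ resistant
Azithromycin 19 mm: ≤ 23 mm — R
Gentamicin (27 mm) ≥ 23 mm → susceptible
Penicillin 19 mm: ≥ 19 mm — S
Susceptible: 2/5

2 of 5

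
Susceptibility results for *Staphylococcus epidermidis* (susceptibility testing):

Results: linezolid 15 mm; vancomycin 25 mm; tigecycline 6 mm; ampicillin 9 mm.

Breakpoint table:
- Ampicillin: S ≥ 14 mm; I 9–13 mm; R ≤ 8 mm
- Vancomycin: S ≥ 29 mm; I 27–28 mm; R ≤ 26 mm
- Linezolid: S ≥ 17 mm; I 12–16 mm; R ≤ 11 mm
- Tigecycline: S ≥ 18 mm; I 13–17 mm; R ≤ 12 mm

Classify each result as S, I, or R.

Linezolid: 15 mm is in 12–16 mm → intermediate
Vancomycin 25 mm: ≤ 26 mm — R
Tigecycline (6 mm) ≤ 12 mm ⇒ Resistant
Ampicillin 9 mm: in 9–13 mm ⇒ I

I, R, R, I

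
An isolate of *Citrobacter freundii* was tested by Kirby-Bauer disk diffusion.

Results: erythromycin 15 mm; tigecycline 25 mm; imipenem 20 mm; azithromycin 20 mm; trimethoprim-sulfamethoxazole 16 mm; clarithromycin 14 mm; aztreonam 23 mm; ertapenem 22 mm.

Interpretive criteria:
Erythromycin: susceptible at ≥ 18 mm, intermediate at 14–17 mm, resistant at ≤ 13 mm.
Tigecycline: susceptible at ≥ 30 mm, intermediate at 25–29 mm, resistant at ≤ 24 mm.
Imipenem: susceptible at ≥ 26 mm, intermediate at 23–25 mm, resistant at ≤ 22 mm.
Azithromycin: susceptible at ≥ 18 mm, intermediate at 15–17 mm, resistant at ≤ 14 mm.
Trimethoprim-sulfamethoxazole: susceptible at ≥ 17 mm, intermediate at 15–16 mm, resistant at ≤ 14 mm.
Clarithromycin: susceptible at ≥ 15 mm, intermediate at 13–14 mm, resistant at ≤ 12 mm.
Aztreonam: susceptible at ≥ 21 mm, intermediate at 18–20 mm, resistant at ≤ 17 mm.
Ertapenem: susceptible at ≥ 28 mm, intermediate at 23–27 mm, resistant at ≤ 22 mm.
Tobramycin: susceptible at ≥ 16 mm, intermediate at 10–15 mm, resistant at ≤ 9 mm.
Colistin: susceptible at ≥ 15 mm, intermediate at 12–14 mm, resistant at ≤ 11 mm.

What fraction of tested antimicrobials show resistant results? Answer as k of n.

2 of 8

Erythromycin: 15 mm is in 14–17 mm — intermediate
Tigecycline 25 mm: in 25–29 mm — Intermediate
Imipenem 20 mm: ≤ 22 mm — R
Azithromycin (20 mm) ≥ 18 mm → susceptible
Trimethoprim-sulfamethoxazole (16 mm) in 15–16 mm — I
Clarithromycin: 14 mm is in 13–14 mm — I
Aztreonam 23 mm: ≥ 21 mm — S
Ertapenem (22 mm) ≤ 22 mm → R
Resistant: 2/8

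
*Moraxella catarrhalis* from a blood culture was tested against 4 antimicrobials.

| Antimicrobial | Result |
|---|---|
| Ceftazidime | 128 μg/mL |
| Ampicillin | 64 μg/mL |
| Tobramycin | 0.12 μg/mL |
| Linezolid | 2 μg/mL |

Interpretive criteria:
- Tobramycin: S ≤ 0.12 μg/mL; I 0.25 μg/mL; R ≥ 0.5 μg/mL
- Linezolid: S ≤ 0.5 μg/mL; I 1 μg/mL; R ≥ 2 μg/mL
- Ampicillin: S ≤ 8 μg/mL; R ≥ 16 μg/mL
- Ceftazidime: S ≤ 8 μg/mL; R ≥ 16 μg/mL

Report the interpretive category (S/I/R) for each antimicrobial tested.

Ceftazidime 128 μg/mL: ≥ 16 μg/mL ⇒ R
Ampicillin 64 μg/mL: ≥ 16 μg/mL ⇒ resistant
Tobramycin: 0.12 μg/mL is ≤ 0.12 μg/mL → Susceptible
Linezolid: 2 μg/mL is ≥ 2 μg/mL — resistant

R, R, S, R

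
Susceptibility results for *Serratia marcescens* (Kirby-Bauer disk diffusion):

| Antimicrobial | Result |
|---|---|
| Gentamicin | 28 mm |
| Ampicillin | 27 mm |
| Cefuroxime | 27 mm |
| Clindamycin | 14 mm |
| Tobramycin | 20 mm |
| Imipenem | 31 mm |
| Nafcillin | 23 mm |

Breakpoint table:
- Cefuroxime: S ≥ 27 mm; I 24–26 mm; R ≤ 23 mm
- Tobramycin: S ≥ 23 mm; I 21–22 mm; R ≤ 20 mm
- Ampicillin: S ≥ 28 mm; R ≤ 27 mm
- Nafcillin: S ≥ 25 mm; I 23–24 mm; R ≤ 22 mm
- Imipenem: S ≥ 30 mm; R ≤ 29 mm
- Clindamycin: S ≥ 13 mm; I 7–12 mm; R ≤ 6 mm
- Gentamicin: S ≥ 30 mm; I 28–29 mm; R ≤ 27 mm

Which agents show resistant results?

Gentamicin 28 mm: in 28–29 mm ⇒ Intermediate
Ampicillin (27 mm) ≤ 27 mm — resistant
Cefuroxime 27 mm: ≥ 27 mm ⇒ S
Clindamycin 14 mm: ≥ 13 mm — susceptible
Tobramycin: 20 mm is ≤ 20 mm → R
Imipenem 31 mm: ≥ 30 mm → Susceptible
Nafcillin 23 mm: in 23–24 mm — intermediate

ampicillin, tobramycin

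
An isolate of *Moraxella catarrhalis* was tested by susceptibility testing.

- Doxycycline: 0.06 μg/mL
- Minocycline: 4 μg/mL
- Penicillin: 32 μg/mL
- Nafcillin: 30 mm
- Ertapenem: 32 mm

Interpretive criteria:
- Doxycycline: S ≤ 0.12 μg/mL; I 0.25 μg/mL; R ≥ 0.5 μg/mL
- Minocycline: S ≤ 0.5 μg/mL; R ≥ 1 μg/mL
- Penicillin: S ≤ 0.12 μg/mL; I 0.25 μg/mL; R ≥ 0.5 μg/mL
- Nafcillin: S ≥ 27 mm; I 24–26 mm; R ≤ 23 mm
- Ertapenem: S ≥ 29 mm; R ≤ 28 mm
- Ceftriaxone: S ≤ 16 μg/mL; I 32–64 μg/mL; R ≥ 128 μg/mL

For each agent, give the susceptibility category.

Doxycycline (0.06 μg/mL) ≤ 0.12 μg/mL → susceptible
Minocycline: 4 μg/mL is ≥ 1 μg/mL — resistant
Penicillin (32 μg/mL) ≥ 0.5 μg/mL → R
Nafcillin: 30 mm is ≥ 27 mm ⇒ susceptible
Ertapenem 32 mm: ≥ 29 mm — Susceptible

S, R, R, S, S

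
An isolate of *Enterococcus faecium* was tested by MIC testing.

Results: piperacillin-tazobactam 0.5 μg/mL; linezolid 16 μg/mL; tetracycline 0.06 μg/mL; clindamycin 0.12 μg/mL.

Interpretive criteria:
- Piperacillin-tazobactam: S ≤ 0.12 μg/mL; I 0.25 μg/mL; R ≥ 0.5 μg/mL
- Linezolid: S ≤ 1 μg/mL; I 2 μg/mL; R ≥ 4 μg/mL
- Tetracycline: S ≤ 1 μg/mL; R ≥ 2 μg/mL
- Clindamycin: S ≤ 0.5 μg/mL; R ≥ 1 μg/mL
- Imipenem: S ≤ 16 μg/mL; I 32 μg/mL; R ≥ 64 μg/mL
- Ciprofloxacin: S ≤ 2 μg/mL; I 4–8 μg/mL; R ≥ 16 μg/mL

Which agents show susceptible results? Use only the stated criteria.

tetracycline, clindamycin

Piperacillin-tazobactam (0.5 μg/mL) ≥ 0.5 μg/mL ⇒ resistant
Linezolid: 16 μg/mL is ≥ 4 μg/mL ⇒ resistant
Tetracycline 0.06 μg/mL: ≤ 1 μg/mL — Susceptible
Clindamycin: 0.12 μg/mL is ≤ 0.5 μg/mL ⇒ Susceptible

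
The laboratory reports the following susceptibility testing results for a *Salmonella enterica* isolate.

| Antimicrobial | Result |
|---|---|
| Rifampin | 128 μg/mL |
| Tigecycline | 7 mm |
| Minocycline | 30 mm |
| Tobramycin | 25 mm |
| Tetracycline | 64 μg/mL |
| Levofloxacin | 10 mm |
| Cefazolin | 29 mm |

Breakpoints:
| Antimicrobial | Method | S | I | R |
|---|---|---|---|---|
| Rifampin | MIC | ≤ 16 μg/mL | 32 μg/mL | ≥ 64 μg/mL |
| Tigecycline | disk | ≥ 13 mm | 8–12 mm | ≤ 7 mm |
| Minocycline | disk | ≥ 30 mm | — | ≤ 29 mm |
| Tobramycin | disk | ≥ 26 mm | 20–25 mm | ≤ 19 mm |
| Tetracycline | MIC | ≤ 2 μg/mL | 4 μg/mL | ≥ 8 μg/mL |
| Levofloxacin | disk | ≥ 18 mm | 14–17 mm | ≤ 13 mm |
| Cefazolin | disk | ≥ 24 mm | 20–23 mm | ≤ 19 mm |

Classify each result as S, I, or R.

R, R, S, I, R, R, S

Rifampin: 128 μg/mL is ≥ 64 μg/mL — Resistant
Tigecycline 7 mm: ≤ 7 mm — resistant
Minocycline (30 mm) ≥ 30 mm → S
Tobramycin: 25 mm is in 20–25 mm ⇒ Intermediate
Tetracycline: 64 μg/mL is ≥ 8 μg/mL ⇒ Resistant
Levofloxacin (10 mm) ≤ 13 mm ⇒ resistant
Cefazolin: 29 mm is ≥ 24 mm ⇒ S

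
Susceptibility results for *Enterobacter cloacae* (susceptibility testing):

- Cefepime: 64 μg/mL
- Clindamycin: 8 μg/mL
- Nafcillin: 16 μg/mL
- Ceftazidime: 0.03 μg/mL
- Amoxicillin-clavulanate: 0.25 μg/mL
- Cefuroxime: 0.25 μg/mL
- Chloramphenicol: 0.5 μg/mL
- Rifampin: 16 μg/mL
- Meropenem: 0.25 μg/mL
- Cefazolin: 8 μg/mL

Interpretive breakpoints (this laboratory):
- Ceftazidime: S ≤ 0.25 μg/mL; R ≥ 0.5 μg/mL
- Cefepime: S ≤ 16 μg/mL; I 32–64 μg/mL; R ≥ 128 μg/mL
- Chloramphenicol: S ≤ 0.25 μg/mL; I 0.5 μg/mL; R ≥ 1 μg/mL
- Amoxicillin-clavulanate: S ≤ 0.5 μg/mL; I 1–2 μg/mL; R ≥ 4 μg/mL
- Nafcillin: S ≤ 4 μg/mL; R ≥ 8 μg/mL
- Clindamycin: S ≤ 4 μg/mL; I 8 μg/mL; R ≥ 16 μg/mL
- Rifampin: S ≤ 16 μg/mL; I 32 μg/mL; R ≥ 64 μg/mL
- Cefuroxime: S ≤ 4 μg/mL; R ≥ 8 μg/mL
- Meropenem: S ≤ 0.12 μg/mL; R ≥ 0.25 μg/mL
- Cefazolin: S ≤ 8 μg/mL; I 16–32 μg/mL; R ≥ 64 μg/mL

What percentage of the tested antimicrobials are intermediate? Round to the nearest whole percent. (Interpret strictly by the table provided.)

30%

Cefepime 64 μg/mL: in 32–64 μg/mL — I
Clindamycin 8 μg/mL: = 8 μg/mL ⇒ I
Nafcillin (16 μg/mL) ≥ 8 μg/mL ⇒ Resistant
Ceftazidime: 0.03 μg/mL is ≤ 0.25 μg/mL — susceptible
Amoxicillin-clavulanate 0.25 μg/mL: ≤ 0.5 μg/mL → susceptible
Cefuroxime 0.25 μg/mL: ≤ 4 μg/mL → S
Chloramphenicol (0.5 μg/mL) = 0.5 μg/mL — intermediate
Rifampin: 16 μg/mL is ≤ 16 μg/mL ⇒ Susceptible
Meropenem (0.25 μg/mL) ≥ 0.25 μg/mL ⇒ resistant
Cefazolin 8 μg/mL: ≤ 8 μg/mL → susceptible
Intermediate: 3/10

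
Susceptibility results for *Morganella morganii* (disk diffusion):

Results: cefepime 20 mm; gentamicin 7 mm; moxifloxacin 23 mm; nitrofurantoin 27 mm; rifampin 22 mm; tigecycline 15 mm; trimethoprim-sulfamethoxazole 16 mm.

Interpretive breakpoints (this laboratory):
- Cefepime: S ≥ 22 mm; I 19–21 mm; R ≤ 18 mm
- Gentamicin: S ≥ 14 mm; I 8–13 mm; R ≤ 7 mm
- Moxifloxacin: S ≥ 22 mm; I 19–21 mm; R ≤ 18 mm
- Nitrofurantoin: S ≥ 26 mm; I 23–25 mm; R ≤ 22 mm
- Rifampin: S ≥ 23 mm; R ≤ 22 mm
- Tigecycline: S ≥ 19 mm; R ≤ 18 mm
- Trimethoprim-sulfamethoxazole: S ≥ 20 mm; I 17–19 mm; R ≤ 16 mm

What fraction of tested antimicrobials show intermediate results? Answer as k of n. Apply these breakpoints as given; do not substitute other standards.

1 of 7

Cefepime (20 mm) in 19–21 mm — Intermediate
Gentamicin (7 mm) ≤ 7 mm — resistant
Moxifloxacin 23 mm: ≥ 22 mm — susceptible
Nitrofurantoin 27 mm: ≥ 26 mm — S
Rifampin: 22 mm is ≤ 22 mm ⇒ resistant
Tigecycline: 15 mm is ≤ 18 mm — resistant
Trimethoprim-sulfamethoxazole (16 mm) ≤ 16 mm ⇒ resistant
Intermediate: 1/7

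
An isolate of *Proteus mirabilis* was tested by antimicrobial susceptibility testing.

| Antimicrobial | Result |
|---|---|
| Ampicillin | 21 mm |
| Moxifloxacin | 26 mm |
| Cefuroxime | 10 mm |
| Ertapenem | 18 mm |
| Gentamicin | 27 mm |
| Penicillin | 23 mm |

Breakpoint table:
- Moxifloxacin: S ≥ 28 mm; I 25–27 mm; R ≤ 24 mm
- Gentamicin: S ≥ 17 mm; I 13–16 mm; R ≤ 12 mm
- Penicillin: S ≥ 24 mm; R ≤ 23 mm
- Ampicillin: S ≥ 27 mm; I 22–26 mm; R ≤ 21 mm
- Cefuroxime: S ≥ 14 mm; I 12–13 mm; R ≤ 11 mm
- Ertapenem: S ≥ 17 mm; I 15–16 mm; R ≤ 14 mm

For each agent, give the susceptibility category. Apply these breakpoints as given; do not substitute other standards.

R, I, R, S, S, R

Ampicillin: 21 mm is ≤ 21 mm ⇒ resistant
Moxifloxacin (26 mm) in 25–27 mm → I
Cefuroxime 10 mm: ≤ 11 mm → resistant
Ertapenem: 18 mm is ≥ 17 mm — Susceptible
Gentamicin 27 mm: ≥ 17 mm — Susceptible
Penicillin (23 mm) ≤ 23 mm — R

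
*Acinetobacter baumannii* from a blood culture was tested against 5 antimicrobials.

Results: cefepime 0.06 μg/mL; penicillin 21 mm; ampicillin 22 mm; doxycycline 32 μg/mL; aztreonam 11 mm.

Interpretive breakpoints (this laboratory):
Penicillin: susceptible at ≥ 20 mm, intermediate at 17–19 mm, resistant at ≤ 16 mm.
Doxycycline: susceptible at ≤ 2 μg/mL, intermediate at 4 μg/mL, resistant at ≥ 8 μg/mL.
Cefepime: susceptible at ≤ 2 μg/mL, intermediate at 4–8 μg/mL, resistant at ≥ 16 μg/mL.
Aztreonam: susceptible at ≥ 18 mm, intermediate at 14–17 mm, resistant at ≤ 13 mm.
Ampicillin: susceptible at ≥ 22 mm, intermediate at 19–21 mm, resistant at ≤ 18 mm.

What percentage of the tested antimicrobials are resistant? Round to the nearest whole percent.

40%

Cefepime: 0.06 μg/mL is ≤ 2 μg/mL — Susceptible
Penicillin (21 mm) ≥ 20 mm ⇒ Susceptible
Ampicillin: 22 mm is ≥ 22 mm → S
Doxycycline: 32 μg/mL is ≥ 8 μg/mL — resistant
Aztreonam: 11 mm is ≤ 13 mm → resistant
Resistant: 2/5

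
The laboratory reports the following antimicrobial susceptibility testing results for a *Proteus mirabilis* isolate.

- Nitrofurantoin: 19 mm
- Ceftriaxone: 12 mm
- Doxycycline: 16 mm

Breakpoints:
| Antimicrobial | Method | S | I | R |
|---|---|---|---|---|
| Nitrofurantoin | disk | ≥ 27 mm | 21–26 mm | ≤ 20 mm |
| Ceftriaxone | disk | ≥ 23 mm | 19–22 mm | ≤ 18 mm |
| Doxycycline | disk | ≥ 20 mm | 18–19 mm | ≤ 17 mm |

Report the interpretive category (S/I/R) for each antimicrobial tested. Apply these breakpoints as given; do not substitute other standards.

Nitrofurantoin (19 mm) ≤ 20 mm ⇒ R
Ceftriaxone: 12 mm is ≤ 18 mm ⇒ Resistant
Doxycycline: 16 mm is ≤ 17 mm → Resistant

R, R, R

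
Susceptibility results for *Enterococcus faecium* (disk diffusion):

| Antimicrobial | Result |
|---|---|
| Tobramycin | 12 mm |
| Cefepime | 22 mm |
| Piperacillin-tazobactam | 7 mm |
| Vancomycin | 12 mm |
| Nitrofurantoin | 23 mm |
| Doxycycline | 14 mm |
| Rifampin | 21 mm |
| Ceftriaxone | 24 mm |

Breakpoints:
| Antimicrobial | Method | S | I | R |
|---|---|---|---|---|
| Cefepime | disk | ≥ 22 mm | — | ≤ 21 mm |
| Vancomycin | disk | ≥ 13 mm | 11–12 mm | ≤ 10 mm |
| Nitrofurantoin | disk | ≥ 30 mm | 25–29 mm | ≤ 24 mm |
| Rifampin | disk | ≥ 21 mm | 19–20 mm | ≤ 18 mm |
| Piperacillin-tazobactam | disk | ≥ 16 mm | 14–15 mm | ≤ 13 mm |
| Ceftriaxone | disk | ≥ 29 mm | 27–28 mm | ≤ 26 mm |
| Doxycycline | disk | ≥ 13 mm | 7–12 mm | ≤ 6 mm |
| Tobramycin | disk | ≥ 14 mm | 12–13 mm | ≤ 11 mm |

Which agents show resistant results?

Tobramycin 12 mm: in 12–13 mm — Intermediate
Cefepime 22 mm: ≥ 22 mm → S
Piperacillin-tazobactam 7 mm: ≤ 13 mm ⇒ resistant
Vancomycin: 12 mm is in 11–12 mm → Intermediate
Nitrofurantoin (23 mm) ≤ 24 mm → resistant
Doxycycline 14 mm: ≥ 13 mm ⇒ Susceptible
Rifampin (21 mm) ≥ 21 mm → Susceptible
Ceftriaxone 24 mm: ≤ 26 mm ⇒ R

piperacillin-tazobactam, nitrofurantoin, ceftriaxone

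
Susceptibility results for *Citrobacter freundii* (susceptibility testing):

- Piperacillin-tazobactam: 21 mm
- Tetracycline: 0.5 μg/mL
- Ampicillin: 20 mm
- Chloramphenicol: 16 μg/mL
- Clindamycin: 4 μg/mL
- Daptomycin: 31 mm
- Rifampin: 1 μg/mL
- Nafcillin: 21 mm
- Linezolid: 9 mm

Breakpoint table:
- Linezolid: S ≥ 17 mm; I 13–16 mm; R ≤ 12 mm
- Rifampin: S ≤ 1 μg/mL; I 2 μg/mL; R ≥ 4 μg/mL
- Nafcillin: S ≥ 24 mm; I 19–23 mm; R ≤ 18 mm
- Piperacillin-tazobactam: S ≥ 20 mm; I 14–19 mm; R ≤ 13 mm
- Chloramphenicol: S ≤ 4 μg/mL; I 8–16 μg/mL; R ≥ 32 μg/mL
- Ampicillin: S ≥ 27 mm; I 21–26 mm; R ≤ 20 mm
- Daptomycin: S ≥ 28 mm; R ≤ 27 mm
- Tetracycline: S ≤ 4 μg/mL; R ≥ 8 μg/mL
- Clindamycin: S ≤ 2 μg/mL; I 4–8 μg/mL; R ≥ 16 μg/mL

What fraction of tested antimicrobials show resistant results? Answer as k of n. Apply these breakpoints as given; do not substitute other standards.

Piperacillin-tazobactam 21 mm: ≥ 20 mm → S
Tetracycline (0.5 μg/mL) ≤ 4 μg/mL → S
Ampicillin (20 mm) ≤ 20 mm — resistant
Chloramphenicol: 16 μg/mL is in 8–16 μg/mL → intermediate
Clindamycin (4 μg/mL) in 4–8 μg/mL ⇒ Intermediate
Daptomycin: 31 mm is ≥ 28 mm ⇒ S
Rifampin: 1 μg/mL is ≤ 1 μg/mL — S
Nafcillin: 21 mm is in 19–23 mm — intermediate
Linezolid (9 mm) ≤ 12 mm — R
Resistant: 2/9

2 of 9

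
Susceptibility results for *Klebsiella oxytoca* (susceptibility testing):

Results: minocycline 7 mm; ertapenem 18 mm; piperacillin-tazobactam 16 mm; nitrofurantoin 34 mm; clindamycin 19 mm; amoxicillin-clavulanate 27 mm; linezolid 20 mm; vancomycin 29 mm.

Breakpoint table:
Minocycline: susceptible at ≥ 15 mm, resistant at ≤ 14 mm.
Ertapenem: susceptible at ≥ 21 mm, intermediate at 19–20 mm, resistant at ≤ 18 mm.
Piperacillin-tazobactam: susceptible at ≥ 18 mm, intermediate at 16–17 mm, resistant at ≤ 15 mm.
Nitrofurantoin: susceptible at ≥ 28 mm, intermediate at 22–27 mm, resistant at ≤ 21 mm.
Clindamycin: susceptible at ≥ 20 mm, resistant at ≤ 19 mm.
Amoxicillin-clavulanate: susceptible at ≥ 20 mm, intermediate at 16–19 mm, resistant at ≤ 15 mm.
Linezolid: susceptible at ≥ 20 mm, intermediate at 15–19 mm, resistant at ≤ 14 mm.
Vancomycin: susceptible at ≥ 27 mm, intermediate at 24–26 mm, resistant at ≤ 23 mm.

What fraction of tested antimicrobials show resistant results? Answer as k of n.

3 of 8

Minocycline: 7 mm is ≤ 14 mm ⇒ R
Ertapenem 18 mm: ≤ 18 mm ⇒ Resistant
Piperacillin-tazobactam 16 mm: in 16–17 mm ⇒ Intermediate
Nitrofurantoin (34 mm) ≥ 28 mm ⇒ Susceptible
Clindamycin: 19 mm is ≤ 19 mm ⇒ R
Amoxicillin-clavulanate (27 mm) ≥ 20 mm → Susceptible
Linezolid (20 mm) ≥ 20 mm ⇒ susceptible
Vancomycin: 29 mm is ≥ 27 mm → S
Resistant: 3/8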